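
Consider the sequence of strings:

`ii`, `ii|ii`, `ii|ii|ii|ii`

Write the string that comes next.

s(k+1) = s(k)·|·s(k) — each term doubles the last with '|' between the halves.
Doubling ii|ii|ii|ii with '|' between the halves:

ii|ii|ii|ii|ii|ii|ii|ii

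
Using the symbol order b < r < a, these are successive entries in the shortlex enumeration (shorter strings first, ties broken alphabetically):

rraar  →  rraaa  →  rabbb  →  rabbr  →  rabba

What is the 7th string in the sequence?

rabrr

Continuing the enumeration 2 steps past rabba: rabba → rabrb → (answer).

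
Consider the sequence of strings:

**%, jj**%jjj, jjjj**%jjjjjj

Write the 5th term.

Every step adds jj to the front and jjj to the end of the previous string.
From jjjj**%jjjjjj, 2 further steps: jjjj**%jjjjjj → jjjjjj**%jjjjjjjjj → (answer).

jjjjjjjj**%jjjjjjjjjjjj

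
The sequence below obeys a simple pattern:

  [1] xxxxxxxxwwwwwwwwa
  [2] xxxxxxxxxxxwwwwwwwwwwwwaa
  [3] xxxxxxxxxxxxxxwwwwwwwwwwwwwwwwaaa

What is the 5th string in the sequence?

xxxxxxxxxxxxxxxxxxxxwwwwwwwwwwwwwwwwwwwwwwwwaaaaa

Reading off run lengths: x runs 8, 11, 14; w runs 8, 12, 16; a runs 1, 2, 3 — each is linear in n, where the shown terms are n = 2, 3, 4.
For term 5, n = 6, so the run lengths are 20, 24, 5.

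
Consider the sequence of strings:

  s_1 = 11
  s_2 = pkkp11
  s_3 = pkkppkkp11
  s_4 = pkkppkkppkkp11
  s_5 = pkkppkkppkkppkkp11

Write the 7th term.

The strings grow by a fixed prefix pkkp each time.
From pkkppkkppkkppkkp11, 2 further steps: pkkppkkppkkppkkp11 → pkkppkkppkkppkkppkkp11 → (answer).

pkkppkkppkkppkkppkkppkkp11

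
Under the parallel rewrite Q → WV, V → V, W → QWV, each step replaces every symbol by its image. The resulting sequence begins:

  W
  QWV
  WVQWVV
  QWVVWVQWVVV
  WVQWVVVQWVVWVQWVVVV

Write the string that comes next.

φ(WVQWVVVQWVVWVQWVVVV) expands symbol-by-symbol to QWV V WV QWV V V V WV QWV V V QWV V WV QWV V V V V; joining the 19 pieces gives the next term.

QWVVWVQWVVVVWVQWVVVQWVVWVQWVVVVV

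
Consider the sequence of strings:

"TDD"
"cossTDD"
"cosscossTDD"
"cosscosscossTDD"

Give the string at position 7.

cosscosscosscosscosscossTDD

Each term is the previous one with coss prepended.
From cosscosscossTDD, 3 further steps: cosscosscossTDD → cosscosscosscossTDD → cosscosscosscosscossTDD → (answer).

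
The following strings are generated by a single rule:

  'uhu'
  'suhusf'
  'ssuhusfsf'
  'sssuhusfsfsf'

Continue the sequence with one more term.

s(k+1) = s·s(k)·sf, so each term gains s as a prefix and sf as a suffix.
Applying this once more to sssuhusfsfsf:

ssssuhusfsfsfsf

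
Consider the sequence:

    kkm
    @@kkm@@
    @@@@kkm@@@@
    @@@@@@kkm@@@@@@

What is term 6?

@@@@@@@@@@kkm@@@@@@@@@@

Every step adds @@ to the front and @@ to the end of the previous string.
From @@@@@@kkm@@@@@@, 2 further steps: @@@@@@kkm@@@@@@ → @@@@@@@@kkm@@@@@@@@ → (answer).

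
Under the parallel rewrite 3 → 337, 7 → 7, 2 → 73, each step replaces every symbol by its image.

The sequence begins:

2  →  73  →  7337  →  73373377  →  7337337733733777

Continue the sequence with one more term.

Applying the rule to each of the 16 symbols of 7337337733733777 gives the pieces 7 337 337 7 337 337 7 7 337 337 7 337 337 7 7 7, which concatenate to the answer.

73373377337337773373377337337777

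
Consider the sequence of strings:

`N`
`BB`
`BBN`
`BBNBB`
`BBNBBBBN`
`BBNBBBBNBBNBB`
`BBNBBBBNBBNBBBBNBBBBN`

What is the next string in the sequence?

BBNBBBBNBBNBBBBNBBBBNBBNBBBBNBBNBB

Each term (from the third on) is the previous term followed by the one before it: term 3 = BB·N = BBN.
Continuing: BBNBBBBNBBNBBBBNBBBBN · BBNBBBBNBBNBB gives term 8.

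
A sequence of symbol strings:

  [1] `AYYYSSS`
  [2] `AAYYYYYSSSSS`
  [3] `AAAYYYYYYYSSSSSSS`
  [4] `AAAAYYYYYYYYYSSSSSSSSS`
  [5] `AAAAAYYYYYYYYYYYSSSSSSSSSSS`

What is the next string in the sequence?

Term n consists of n A's, followed by 2n+1 Y's, followed by 2n+1 S's (n = 1, 2, …).
Setting n = 6 gives 6, 13, 13 characters in each block.

AAAAAAYYYYYYYYYYYYYSSSSSSSSSSSSS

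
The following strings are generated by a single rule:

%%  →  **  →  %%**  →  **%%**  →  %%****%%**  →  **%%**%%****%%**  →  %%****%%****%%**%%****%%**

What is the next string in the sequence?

**%%**%%****%%**%%****%%****%%**%%****%%**

Each term (from the third on) is the two preceding terms concatenated in order: term 3 = %%·** = %%**.
The next term joins **%%**%%****%%** and %%****%%****%%**%%****%%**.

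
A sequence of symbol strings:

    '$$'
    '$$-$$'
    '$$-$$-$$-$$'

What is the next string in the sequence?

$$-$$-$$-$$-$$-$$-$$-$$

s(k+1) = s(k)·-·s(k) — each term doubles the last with '-' between the halves.
One more doubling of $$-$$-$$-$$ gives the answer.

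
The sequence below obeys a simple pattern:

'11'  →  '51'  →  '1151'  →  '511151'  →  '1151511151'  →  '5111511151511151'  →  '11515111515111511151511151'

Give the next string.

511151115151115111515111515111511151511151

This is a Fibonacci-style word recurrence s(k) = s(k−2)·s(k−1): e.g. 11·51 = 1151.
Continuing: 5111511151511151 · 11515111515111511151511151 gives term 8.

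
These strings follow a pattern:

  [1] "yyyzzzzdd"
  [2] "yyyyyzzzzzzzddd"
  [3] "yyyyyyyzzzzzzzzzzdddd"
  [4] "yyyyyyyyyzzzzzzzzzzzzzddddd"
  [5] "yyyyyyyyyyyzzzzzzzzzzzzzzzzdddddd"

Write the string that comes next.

yyyyyyyyyyyyyzzzzzzzzzzzzzzzzzzzddddddd

Each string has the form y^{2n+1} z^{3n+1} d^{n+1} (n = 1, 2, …).
Setting n = 6 gives 13, 19, 7 characters in each block.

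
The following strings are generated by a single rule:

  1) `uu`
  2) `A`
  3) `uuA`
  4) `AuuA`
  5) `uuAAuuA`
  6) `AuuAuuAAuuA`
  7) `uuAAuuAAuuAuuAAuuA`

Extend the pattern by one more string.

From term 3 onward, concatenate the second-to-last term with the last: uu·A = uuA, A·uuA = AuuA, …
Continuing: AuuAuuAAuuA · uuAAuuAAuuAuuAAuuA gives term 8.

AuuAuuAAuuAuuAAuuAAuuAuuAAuuA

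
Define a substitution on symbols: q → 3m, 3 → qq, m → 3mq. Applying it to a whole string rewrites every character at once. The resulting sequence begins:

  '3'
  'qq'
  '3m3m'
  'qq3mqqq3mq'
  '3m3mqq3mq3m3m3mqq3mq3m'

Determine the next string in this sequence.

Replace each of the 22 characters of 3m3mqq3mq3m3m3mqq3mq3m in place — qq 3mq qq 3mq 3m 3m qq 3mq 3m qq 3mq qq 3mq qq 3mq 3m 3m qq 3mq 3m qq 3mq — and concatenate.

qq3mqqq3mq3m3mqq3mq3mqq3mqqq3mqqq3mq3m3mqq3mq3mqq3mq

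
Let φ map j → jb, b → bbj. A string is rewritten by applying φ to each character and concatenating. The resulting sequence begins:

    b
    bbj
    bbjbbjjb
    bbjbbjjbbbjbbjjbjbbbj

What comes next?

bbjbbjjbbbjbbjjbjbbbjbbjbbjjbbbjbbjjbjbbbjjbbbjbbjbbjjb

φ(bbjbbjjbbbjbbjjbjbbbj) expands symbol-by-symbol to bbj bbj jb bbj bbj jb jb bbj bbj bbj jb bbj bbj jb jb bbj jb bbj bbj bbj jb; joining the 21 pieces gives the next term.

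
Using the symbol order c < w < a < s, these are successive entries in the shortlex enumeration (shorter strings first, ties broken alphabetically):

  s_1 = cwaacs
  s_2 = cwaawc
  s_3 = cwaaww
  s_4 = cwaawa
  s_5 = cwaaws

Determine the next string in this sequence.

cwaaac

Find the rightmost character of cwaaws below s, bump it to the next letter, and reset everything to its right to c.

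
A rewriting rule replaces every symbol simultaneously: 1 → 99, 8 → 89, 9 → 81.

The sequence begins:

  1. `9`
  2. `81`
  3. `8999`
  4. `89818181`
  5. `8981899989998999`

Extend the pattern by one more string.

Applying the rule to each of the 16 symbols of 8981899989998999 gives the pieces 89 81 89 99 89 81 81 81 89 81 81 81 89 81 81 81, which concatenate to the answer.

89818999898181818981818189818181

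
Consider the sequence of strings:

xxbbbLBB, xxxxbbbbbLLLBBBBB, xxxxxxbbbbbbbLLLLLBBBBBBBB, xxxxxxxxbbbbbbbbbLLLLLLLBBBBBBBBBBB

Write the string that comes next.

xxxxxxxxxxbbbbbbbbbbbLLLLLLLLLBBBBBBBBBBBBBB

Term n consists of 2n x's, followed by 2n+1 b's, followed by 2n-1 L's, followed by 3n-1 B's (n = 1, 2, …).
For the next term, n = 5, so the run lengths are 10, 11, 9, 14.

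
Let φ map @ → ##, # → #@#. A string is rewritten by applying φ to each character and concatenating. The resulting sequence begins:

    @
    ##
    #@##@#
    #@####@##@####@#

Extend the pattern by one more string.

#@####@##@##@##@####@##@####@##@##@##@####@#

φ(#@####@##@####@#) expands symbol-by-symbol to #@# ## #@# #@# #@# #@# ## #@# #@# ## #@# #@# #@# #@# ## #@#; joining the 16 pieces gives the next term.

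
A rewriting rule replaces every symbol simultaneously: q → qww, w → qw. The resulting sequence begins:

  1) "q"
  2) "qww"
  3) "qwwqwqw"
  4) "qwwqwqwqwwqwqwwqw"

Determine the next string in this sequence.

Rewriting the 17 symbols of qwwqwqwqwwqwqwwqw one by one yields qww qw qw qww qw qww qw qww qw qw qww qw qww qw qw qww qw; concatenated:

qwwqwqwqwwqwqwwqwqwwqwqwqwwqwqwwqwqwqwwqw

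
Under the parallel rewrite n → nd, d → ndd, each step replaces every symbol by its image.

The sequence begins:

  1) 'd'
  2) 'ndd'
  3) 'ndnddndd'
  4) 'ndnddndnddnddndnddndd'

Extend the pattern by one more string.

φ(ndnddndnddnddndnddndd) expands symbol-by-symbol to nd ndd nd ndd ndd nd ndd nd ndd ndd nd ndd ndd nd ndd nd ndd ndd nd ndd ndd; joining the 21 pieces gives the next term.

ndnddndnddnddndnddndnddnddndnddnddndnddndnddnddndnddndd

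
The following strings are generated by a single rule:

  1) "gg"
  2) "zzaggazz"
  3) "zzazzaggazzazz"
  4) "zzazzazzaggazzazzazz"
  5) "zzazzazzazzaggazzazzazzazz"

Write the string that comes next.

zzazzazzazzazzaggazzazzazzazzazz

Every step adds zza to the front and azz to the end of the previous string.
So the next term is zza·zzazzazzazzaggazzazzazzazz·azz.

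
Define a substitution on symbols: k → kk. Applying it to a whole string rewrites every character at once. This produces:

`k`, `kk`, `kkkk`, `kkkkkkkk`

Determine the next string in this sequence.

kkkkkkkkkkkkkkkk

Apply φ to kkkkkkkk symbol by symbol: k→kk, k→kk, k→kk, k→kk, k→kk, k→kk, k→kk, k→kk; joined: kk kk kk kk kk kk kk kk.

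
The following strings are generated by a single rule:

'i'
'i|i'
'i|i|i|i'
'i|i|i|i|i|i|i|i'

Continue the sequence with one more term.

i|i|i|i|i|i|i|i|i|i|i|i|i|i|i|i

s(k+1) = s(k)·|·s(k) — each term doubles the last with '|' between the halves.
So the next term is two copies of i|i|i|i|i|i|i|i with '|' between the halves.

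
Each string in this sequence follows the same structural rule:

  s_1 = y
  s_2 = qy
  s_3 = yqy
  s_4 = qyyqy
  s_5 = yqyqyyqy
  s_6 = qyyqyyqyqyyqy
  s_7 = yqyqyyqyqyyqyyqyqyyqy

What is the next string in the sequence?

Each term (from the third on) is the two preceding terms concatenated in order: term 3 = y·qy = yqy.
Continuing: qyyqyyqyqyyqy · yqyqyyqyqyyqyyqyqyyqy gives term 8.

qyyqyyqyqyyqyyqyqyyqyqyyqyyqyqyyqy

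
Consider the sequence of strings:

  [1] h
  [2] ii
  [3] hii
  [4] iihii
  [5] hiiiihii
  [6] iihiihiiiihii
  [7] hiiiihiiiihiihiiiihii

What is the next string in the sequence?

iihiihiiiihiihiiiihiiiihiihiiiihii

This is a Fibonacci-style word recurrence s(k) = s(k−2)·s(k−1): e.g. h·ii = hii.
The next term joins iihiihiiiihii and hiiiihiiiihiihiiiihii.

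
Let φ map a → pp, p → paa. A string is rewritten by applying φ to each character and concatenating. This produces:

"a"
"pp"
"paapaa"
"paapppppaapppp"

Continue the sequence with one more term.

Rewriting the 14 symbols of paapppppaapppp one by one yields paa pp pp paa paa paa paa paa pp pp paa paa paa paa; concatenated:

paapppppaapaapaapaapaapppppaapaapaapaa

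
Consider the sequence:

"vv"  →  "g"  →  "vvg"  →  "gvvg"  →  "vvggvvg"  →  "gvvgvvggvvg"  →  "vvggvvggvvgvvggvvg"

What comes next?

Each term (from the third on) is the two preceding terms concatenated in order: term 3 = vv·g = vvg.
Continuing: gvvgvvggvvg · vvggvvggvvgvvggvvg gives term 8.

gvvgvvggvvgvvggvvggvvgvvggvvg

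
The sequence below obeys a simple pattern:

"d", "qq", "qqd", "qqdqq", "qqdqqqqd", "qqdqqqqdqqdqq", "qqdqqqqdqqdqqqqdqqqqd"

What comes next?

From term 3 onward, concatenate the last term with the second-to-last: qq·d = qqd, qqd·qq = qqdqq, …
So term 8 is qqdqqqqdqqdqqqqdqqqqd·qqdqqqqdqqdqq.

qqdqqqqdqqdqqqqdqqqqdqqdqqqqdqqdqq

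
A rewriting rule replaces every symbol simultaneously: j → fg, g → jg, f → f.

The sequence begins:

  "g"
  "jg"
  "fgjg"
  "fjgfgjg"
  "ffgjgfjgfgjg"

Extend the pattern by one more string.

ffjgfgjgffgjgfjgfgjg

Expanding ffgjgfjgfgjg: f→f, f→f, g→jg, j→fg, g→jg, f→f, j→fg, g→jg, f→f, g→jg, j→fg, g→jg. Concatenated: f f jg fg jg f fg jg f jg fg jg.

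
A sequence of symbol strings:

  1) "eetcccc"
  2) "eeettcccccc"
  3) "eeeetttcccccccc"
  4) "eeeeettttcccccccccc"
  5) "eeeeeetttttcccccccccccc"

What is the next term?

eeeeeeettttttcccccccccccccc

Term n consists of n e's, followed by n-1 t's, followed by 2n c's, where the shown terms are n = 2, 3, 4, 5, 6.
For the next term, n = 7, so the run lengths are 7, 6, 14.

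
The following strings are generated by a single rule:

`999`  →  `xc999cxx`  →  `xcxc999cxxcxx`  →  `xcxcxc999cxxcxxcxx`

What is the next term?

xcxcxcxc999cxxcxxcxxcxx

Every step adds xc to the front and cxx to the end of the previous string.
So the next term is xc·xcxcxc999cxxcxxcxx·cxx.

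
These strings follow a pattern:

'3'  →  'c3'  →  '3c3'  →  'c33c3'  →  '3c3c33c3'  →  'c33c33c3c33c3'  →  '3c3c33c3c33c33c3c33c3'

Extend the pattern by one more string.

c33c33c3c33c33c3c33c3c33c33c3c33c3

Each term (from the third on) is the two preceding terms concatenated in order: term 3 = 3·c3 = 3c3.
The next term joins c33c33c3c33c3 and 3c3c33c3c33c33c3c33c3.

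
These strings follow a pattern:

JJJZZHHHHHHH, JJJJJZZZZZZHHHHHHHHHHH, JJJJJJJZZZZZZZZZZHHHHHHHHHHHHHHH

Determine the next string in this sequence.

JJJJJJJJJZZZZZZZZZZZZZZHHHHHHHHHHHHHHHHHHH

Term n consists of 2n+1 J's, followed by 4n-2 Z's, followed by 4n+3 H's (n = 1, 2, …).
At n = 4 the blocks have lengths 9, 14, 19.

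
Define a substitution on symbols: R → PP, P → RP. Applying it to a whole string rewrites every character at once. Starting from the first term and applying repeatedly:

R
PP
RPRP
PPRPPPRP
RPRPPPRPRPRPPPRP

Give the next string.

Rewriting the 16 symbols of RPRPPPRPRPRPPPRP one by one yields PP RP PP RP RP RP PP RP PP RP PP RP RP RP PP RP; concatenated:

PPRPPPRPRPRPPPRPPPRPPPRPRPRPPPRP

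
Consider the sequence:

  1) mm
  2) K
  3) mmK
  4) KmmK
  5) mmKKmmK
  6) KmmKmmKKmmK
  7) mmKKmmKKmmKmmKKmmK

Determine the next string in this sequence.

This is a Fibonacci-style word recurrence s(k) = s(k−2)·s(k−1): e.g. mm·K = mmK.
So term 8 is KmmKmmKKmmK·mmKKmmKKmmKmmKKmmK.

KmmKmmKKmmKmmKKmmKKmmKmmKKmmK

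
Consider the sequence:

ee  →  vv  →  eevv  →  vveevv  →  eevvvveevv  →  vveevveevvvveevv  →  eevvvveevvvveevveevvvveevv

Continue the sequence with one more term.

vveevveevvvveevveevvvveevvvveevveevvvveevv

This is a Fibonacci-style word recurrence s(k) = s(k−2)·s(k−1): e.g. ee·vv = eevv.
So term 8 is vveevveevvvveevv·eevvvveevvvveevveevvvveevv.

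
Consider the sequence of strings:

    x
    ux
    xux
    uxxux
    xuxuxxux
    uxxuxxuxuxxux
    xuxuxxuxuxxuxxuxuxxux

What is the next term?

uxxuxxuxuxxuxxuxuxxuxuxxuxxuxuxxux

This is a Fibonacci-style word recurrence s(k) = s(k−2)·s(k−1): e.g. x·ux = xux.
So term 8 is uxxuxxuxuxxux·xuxuxxuxuxxuxxuxuxxux.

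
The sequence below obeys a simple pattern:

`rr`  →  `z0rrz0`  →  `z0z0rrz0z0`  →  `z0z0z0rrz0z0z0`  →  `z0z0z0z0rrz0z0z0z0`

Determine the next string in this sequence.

Each term wraps the previous one in z0 on the left and z0 on the right.
Applying this once more to z0z0z0z0rrz0z0z0z0:

z0z0z0z0z0rrz0z0z0z0z0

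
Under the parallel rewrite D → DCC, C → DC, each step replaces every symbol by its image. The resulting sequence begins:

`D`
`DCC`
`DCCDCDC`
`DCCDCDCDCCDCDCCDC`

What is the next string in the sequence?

Replace each of the 17 characters of DCCDCDCDCCDCDCCDC in place — DCC DC DC DCC DC DCC DC DCC DC DC DCC DC DCC DC DC DCC DC — and concatenate.

DCCDCDCDCCDCDCCDCDCCDCDCDCCDCDCCDCDCDCCDC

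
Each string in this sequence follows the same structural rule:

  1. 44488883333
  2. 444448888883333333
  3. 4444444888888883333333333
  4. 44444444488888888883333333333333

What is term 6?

4444444444444888888888888883333333333333333333

The n-th term is 2n-1 4's then 2n 8's then 3n-2 3's, where the shown terms are n = 2, 3, 4, 5.
At n = 7 the blocks have lengths 13, 14, 19.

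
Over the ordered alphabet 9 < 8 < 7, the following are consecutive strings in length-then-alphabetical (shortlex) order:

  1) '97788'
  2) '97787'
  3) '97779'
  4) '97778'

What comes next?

97777

The successor of 97778 increments the rightmost position that isn't already 7 and resets every position after it to 9.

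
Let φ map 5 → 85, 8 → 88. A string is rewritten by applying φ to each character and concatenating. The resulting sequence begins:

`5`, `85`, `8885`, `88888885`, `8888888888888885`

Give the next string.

Replace each of the 16 characters of 8888888888888885 in place — 88 88 88 88 88 88 88 88 88 88 88 88 88 88 88 85 — and concatenate.

88888888888888888888888888888885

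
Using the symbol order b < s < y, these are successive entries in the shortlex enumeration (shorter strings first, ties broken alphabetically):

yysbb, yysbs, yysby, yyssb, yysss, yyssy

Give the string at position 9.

yysyy

Stepping forward 3 times from yyssy: yyssy → yysyb → yysys, then the target.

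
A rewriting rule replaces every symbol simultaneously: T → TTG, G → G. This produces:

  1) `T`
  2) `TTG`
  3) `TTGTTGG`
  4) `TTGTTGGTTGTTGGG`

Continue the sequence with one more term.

Applying the rule to each of the 15 symbols of TTGTTGGTTGTTGGG gives the pieces TTG TTG G TTG TTG G G TTG TTG G TTG TTG G G G, which concatenate to the answer.

TTGTTGGTTGTTGGGTTGTTGGTTGTTGGGG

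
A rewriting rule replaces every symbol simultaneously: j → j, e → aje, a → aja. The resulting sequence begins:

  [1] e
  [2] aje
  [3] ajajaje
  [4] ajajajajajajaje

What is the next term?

Applying the rule to each of the 15 symbols of ajajajajajajaje gives the pieces aja j aja j aja j aja j aja j aja j aja j aje, which concatenate to the answer.

ajajajajajajajajajajajajajajaje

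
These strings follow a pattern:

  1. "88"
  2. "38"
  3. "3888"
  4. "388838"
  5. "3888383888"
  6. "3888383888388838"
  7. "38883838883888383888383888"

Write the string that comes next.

388838388838883838883838883888383888388838

Each term (from the third on) is the previous term followed by the one before it: term 3 = 38·88 = 3888.
The next term joins 38883838883888383888383888 and 3888383888388838.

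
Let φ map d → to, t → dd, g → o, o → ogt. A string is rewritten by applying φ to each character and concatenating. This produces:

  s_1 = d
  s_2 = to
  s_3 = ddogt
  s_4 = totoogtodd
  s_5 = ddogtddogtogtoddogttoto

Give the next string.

φ(ddogtddogtogtoddogttoto) expands symbol-by-symbol to to to ogt o dd to to ogt o dd ogt o dd ogt to to ogt o dd dd ogt dd ogt; joining the 23 pieces gives the next term.

totoogtoddtotoogtoddogtoddogttotoogtoddddogtddogt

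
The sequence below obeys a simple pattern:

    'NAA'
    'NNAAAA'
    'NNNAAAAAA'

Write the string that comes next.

NNNNAAAAAAAA

Reading off run lengths: N runs 1, 2, 3; A runs 2, 4, 6 — each is linear in n (n = 1, 2, …).
For the next term, n = 4, so the run lengths are 4, 8.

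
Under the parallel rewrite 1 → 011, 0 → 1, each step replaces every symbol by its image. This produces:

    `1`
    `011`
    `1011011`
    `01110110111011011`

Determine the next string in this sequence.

Replace each of the 17 characters of 01110110111011011 in place — 1 011 011 011 1 011 011 1 011 011 011 1 011 011 1 011 011 — and concatenate.

10110110111011011101101101110110111011011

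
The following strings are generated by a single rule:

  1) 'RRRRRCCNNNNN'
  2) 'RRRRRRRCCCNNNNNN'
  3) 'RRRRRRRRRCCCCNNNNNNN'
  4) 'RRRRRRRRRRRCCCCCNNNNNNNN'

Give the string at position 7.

Reading off run lengths: R runs 5, 7, 9, 11; C runs 2, 3, 4, 5; N runs 5, 6, 7, 8 — each is linear in n, where the shown terms are n = 2, 3, 4, 5.
At n = 8 the blocks have lengths 17, 8, 11.

RRRRRRRRRRRRRRRRRCCCCCCCCNNNNNNNNNNN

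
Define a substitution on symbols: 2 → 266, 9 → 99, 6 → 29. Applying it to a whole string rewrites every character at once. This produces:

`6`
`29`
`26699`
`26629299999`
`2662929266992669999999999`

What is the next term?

2662929266992669926629299999266292999999999999999999999

Applying the rule to each of the 25 symbols of 2662929266992669999999999 gives the pieces 266 29 29 266 99 266 99 266 29 29 99 99 266 29 29 99 99 99 99 99 99 99 99 99 99, which concatenate to the answer.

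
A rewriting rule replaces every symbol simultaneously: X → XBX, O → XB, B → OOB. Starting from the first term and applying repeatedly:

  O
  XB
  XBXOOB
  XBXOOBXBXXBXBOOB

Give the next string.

XBXOOBXBXXBXBOOBXBXOOBXBXXBXOOBXBXOOBXBXBOOB

Replace each of the 16 characters of XBXOOBXBXXBXBOOB in place — XBX OOB XBX XB XB OOB XBX OOB XBX XBX OOB XBX OOB XB XB OOB — and concatenate.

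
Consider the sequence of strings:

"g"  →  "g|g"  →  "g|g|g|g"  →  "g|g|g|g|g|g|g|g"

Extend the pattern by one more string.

s(k+1) = s(k)·|·s(k) — each term doubles the last with '|' between the halves.
So the next term is two copies of g|g|g|g|g|g|g|g with '|' between the halves.

g|g|g|g|g|g|g|g|g|g|g|g|g|g|g|g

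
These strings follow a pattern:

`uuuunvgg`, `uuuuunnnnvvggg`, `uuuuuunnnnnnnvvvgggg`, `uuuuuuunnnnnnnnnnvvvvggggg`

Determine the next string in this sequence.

uuuuuuuunnnnnnnnnnnnnvvvvvgggggg

Term n consists of n+3 u's, followed by 3n-2 n's, followed by n v's, followed by n+1 g's (n = 1, 2, …).
At n = 5 the blocks have lengths 8, 13, 5, 6.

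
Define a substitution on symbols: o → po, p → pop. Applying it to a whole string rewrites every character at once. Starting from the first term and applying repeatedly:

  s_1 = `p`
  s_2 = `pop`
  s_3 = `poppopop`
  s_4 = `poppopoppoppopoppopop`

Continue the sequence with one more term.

Replace each of the 21 characters of poppopoppoppopoppopop in place — pop po pop pop po pop po pop pop po pop pop po pop po pop pop po pop po pop — and concatenate.

poppopoppoppopoppopoppoppopoppoppopoppopoppoppopoppopop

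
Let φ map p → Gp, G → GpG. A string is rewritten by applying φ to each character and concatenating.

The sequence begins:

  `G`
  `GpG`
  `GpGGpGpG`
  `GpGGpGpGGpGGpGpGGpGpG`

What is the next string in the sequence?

Rewriting the 21 symbols of GpGGpGpGGpGGpGpGGpGpG one by one yields GpG Gp GpG GpG Gp GpG Gp GpG GpG Gp GpG GpG Gp GpG Gp GpG GpG Gp GpG Gp GpG; concatenated:

GpGGpGpGGpGGpGpGGpGpGGpGGpGpGGpGGpGpGGpGpGGpGGpGpGGpGpG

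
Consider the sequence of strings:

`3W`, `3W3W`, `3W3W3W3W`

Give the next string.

Every step duplicates the string.
Doubling 3W3W3W3W:

3W3W3W3W3W3W3W3W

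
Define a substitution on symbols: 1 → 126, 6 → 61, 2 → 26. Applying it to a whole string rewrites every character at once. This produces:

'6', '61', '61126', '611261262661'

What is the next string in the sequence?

6112612626611262661266161126

Expanding 611261262661: 6→61, 1→126, 1→126, 2→26, 6→61, 1→126, 2→26, 6→61, 2→26, 6→61, 6→61, 1→126. Concatenated: 61 126 126 26 61 126 26 61 26 61 61 126.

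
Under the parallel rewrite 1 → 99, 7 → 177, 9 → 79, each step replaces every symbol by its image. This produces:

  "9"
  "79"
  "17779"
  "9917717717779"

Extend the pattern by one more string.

φ(9917717717779) expands symbol-by-symbol to 79 79 99 177 177 99 177 177 99 177 177 177 79; joining the 13 pieces gives the next term.

797999177177991771779917717717779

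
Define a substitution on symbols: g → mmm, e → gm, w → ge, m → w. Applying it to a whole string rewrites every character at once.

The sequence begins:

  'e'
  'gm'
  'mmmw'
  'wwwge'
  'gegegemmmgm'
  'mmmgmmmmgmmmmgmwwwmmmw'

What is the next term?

wwwmmmwwwwmmmwwwwmmmwgegegewwwge

Applying the rule to each of the 22 symbols of mmmgmmmmgmmmmgmwwwmmmw gives the pieces w w w mmm w w w w mmm w w w w mmm w ge ge ge w w w ge, which concatenate to the answer.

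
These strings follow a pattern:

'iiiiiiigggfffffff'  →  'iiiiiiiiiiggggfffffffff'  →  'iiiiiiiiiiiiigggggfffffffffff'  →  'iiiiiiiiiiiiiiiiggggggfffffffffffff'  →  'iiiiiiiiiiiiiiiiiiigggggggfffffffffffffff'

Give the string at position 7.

Term n consists of 3n-2 i's, followed by n g's, followed by 2n+1 f's, where the shown terms are n = 3, 4, 5, 6, 7.
For term 7, n = 9, so the run lengths are 25, 9, 19.

iiiiiiiiiiiiiiiiiiiiiiiiigggggggggfffffffffffffffffff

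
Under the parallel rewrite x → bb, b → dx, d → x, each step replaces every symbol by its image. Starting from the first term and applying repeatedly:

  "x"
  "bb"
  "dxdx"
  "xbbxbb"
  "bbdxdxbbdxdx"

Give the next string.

dxdxxbbxbbdxdxxbbxbb

Expanding bbdxdxbbdxdx: b→dx, b→dx, d→x, x→bb, d→x, x→bb, b→dx, b→dx, d→x, x→bb, d→x, x→bb. Concatenated: dx dx x bb x bb dx dx x bb x bb.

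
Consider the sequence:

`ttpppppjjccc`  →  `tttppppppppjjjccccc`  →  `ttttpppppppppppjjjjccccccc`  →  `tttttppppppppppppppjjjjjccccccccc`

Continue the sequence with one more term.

ttttttpppppppppppppppppjjjjjjccccccccccc

Term n consists of n t's, followed by 3n-1 p's, followed by n j's, followed by 2n-1 c's, where the shown terms are n = 2, 3, 4, 5.
Setting n = 6 gives 6, 17, 6, 11 characters in each block.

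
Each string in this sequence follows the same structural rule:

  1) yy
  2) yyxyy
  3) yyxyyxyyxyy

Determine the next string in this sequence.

yyxyyxyyxyyxyyxyyxyyxyy

s(k+1) = s(k)·x·s(k) — each term doubles the last with 'x' between the halves.
So the next term is two copies of yyxyyxyyxyy with 'x' between the halves.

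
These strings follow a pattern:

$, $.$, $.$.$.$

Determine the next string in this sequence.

$.$.$.$.$.$.$.$

Every step duplicates the string with '.' between the halves.
One more doubling of $.$.$.$ gives the answer.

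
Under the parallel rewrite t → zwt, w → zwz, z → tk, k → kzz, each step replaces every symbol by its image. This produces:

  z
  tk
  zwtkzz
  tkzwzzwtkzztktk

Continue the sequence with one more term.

Rewriting the 15 symbols of tkzwzzwtkzztktk one by one yields zwt kzz tk zwz tk tk zwz zwt kzz tk tk zwt kzz zwt kzz; concatenated:

zwtkzztkzwztktkzwzzwtkzztktkzwtkzzzwtkzz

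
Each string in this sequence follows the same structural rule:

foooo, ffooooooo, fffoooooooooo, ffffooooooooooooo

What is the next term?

fffffoooooooooooooooo

Each string has the form f^{n} o^{3n+1} (n = 1, 2, …).
Setting n = 5 gives 5, 16 characters in each block.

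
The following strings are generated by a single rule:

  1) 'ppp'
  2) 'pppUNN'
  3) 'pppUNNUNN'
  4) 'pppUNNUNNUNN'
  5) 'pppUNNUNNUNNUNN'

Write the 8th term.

The strings grow by a fixed suffix UNN each time.
From pppUNNUNNUNNUNN, 3 further steps: pppUNNUNNUNNUNN → pppUNNUNNUNNUNNUNN → pppUNNUNNUNNUNNUNNUNN → (answer).

pppUNNUNNUNNUNNUNNUNNUNN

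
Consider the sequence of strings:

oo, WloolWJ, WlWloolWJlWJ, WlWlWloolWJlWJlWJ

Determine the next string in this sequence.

Every step adds Wl to the front and lWJ to the end of the previous string.
Applying this once more to WlWlWloolWJlWJlWJ:

WlWlWlWloolWJlWJlWJlWJ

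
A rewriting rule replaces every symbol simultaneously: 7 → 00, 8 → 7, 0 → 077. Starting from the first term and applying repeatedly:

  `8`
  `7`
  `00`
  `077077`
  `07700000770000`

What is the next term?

Rewriting the 14 symbols of 07700000770000 one by one yields 077 00 00 077 077 077 077 077 00 00 077 077 077 077; concatenated:

07700000770770770770770000077077077077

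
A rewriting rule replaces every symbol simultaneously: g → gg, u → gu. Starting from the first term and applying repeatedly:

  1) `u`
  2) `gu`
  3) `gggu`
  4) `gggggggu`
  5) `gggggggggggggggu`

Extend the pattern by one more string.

gggggggggggggggggggggggggggggggu

φ(gggggggggggggggu) expands symbol-by-symbol to gg gg gg gg gg gg gg gg gg gg gg gg gg gg gg gu; joining the 16 pieces gives the next term.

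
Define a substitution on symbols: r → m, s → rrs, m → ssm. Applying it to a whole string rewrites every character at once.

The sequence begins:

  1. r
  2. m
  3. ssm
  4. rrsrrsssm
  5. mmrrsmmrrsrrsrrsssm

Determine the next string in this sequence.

Rewriting the 19 symbols of mmrrsmmrrsrrsrrsssm one by one yields ssm ssm m m rrs ssm ssm m m rrs m m rrs m m rrs rrs rrs ssm; concatenated:

ssmssmmmrrsssmssmmmrrsmmrrsmmrrsrrsrrsssm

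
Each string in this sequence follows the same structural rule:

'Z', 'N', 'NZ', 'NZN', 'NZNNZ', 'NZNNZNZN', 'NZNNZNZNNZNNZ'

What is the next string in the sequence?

NZNNZNZNNZNNZNZNNZNZN

This is a Fibonacci-style word recurrence s(k) = s(k−1)·s(k−2): e.g. N·Z = NZ.
Continuing: NZNNZNZNNZNNZ · NZNNZNZN gives term 8.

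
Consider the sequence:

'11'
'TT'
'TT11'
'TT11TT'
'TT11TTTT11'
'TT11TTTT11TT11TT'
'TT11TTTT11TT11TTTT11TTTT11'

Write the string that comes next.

TT11TTTT11TT11TTTT11TTTT11TT11TTTT11TT11TT

Each term (from the third on) is the previous term followed by the one before it: term 3 = TT·11 = TT11.
So term 8 is TT11TTTT11TT11TTTT11TTTT11·TT11TTTT11TT11TT.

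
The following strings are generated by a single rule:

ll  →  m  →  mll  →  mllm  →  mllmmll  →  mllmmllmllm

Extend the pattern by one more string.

From term 3 onward, concatenate the last term with the second-to-last: m·ll = mll, mll·m = mllm, …
So term 7 is mllmmllmllm·mllmmll.

mllmmllmllmmllmmll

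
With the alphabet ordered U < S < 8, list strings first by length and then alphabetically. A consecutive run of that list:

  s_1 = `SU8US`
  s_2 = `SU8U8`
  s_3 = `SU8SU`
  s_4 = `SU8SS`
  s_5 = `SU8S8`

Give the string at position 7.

Stepping forward 2 times from SU8S8: SU8S8 → SU88U, then the target.

SU88S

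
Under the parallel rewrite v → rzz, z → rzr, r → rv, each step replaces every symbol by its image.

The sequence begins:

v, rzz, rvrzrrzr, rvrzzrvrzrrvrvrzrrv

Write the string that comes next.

Replace each of the 19 characters of rvrzzrvrzrrvrvrzrrv in place — rv rzz rv rzr rzr rv rzz rv rzr rv rv rzz rv rzz rv rzr rv rv rzz — and concatenate.

rvrzzrvrzrrzrrvrzzrvrzrrvrvrzzrvrzzrvrzrrvrvrzz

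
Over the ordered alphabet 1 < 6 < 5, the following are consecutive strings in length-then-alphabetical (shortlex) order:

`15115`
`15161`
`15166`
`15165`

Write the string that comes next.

15151

Find the rightmost character of 15165 below 5, bump it to the next letter, and reset everything to its right to 1.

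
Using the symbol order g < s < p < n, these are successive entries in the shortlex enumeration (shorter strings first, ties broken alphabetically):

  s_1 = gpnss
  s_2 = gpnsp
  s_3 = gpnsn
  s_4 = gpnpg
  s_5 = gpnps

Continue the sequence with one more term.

gpnpp

The successor of gpnps increments the rightmost position that isn't already n and resets every position after it to g.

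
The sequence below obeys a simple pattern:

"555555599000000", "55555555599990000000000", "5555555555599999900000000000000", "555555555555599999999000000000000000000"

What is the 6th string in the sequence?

5555555555555555599999999999900000000000000000000000000

The n-th term is 2n+3 5's then 2n-2 9's then 4n-2 0's, where the shown terms are n = 2, 3, 4, 5.
For term 6, n = 7, so the run lengths are 17, 12, 26.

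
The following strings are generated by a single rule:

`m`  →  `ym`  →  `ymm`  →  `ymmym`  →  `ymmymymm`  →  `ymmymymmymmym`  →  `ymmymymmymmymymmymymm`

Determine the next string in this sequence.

ymmymymmymmymymmymymmymmymymmymmym

From term 3 onward, concatenate the last term with the second-to-last: ym·m = ymm, ymm·ym = ymmym, …
So term 8 is ymmymymmymmymymmymymm·ymmymymmymmym.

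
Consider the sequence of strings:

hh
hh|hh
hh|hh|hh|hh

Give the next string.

Every step duplicates the string with '|' between the halves.
So the next term is two copies of hh|hh|hh|hh with '|' between the halves.

hh|hh|hh|hh|hh|hh|hh|hh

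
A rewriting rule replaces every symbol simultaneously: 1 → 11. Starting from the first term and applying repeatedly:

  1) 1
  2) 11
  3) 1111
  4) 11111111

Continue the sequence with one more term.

Expanding 11111111: 1→11, 1→11, 1→11, 1→11, 1→11, 1→11, 1→11, 1→11. Concatenated: 11 11 11 11 11 11 11 11.

1111111111111111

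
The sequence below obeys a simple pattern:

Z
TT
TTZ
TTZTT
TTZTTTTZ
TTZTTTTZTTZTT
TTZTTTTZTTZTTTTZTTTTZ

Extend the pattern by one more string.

This is a Fibonacci-style word recurrence s(k) = s(k−1)·s(k−2): e.g. TT·Z = TTZ.
Continuing: TTZTTTTZTTZTTTTZTTTTZ · TTZTTTTZTTZTT gives term 8.

TTZTTTTZTTZTTTTZTTTTZTTZTTTTZTTZTT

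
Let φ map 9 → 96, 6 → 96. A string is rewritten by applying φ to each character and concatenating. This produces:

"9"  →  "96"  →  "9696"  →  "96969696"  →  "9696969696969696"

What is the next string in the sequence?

96969696969696969696969696969696

Replace each of the 16 characters of 9696969696969696 in place — 96 96 96 96 96 96 96 96 96 96 96 96 96 96 96 96 — and concatenate.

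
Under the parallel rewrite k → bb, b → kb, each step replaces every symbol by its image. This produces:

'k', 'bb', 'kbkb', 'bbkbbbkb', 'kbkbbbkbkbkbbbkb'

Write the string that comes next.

bbkbbbkbkbkbbbkbbbkbbbkbkbkbbbkb

Applying the rule to each of the 16 symbols of kbkbbbkbkbkbbbkb gives the pieces bb kb bb kb kb kb bb kb bb kb bb kb kb kb bb kb, which concatenate to the answer.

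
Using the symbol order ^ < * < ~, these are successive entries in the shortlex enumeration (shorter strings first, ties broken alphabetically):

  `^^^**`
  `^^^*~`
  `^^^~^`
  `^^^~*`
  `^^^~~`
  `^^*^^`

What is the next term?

^^*^*

Treat ^^*^^ as a base-3 numeral over the given alphabet and add one, carrying through any trailing ~'s.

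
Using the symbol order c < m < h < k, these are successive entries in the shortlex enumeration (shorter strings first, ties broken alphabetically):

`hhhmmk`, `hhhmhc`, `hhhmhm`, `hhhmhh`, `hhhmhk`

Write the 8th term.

hhhmkh

Continuing the enumeration 3 steps past hhhmhk: hhhmhk → hhhmkc → hhhmkm → (answer).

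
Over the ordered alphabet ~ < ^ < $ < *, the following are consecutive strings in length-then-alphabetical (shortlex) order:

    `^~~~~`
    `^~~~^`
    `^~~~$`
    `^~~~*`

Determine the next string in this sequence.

Find the rightmost character of ^~~~* below *, bump it to the next letter, and reset everything to its right to ~.

^~~^~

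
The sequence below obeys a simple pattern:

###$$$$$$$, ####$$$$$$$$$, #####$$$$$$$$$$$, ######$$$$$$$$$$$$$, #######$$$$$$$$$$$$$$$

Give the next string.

Each string has the form #^{n} $^{2n+1}, where the shown terms are n = 3, 4, 5, 6, 7.
At n = 8 the blocks have lengths 8, 17.

########$$$$$$$$$$$$$$$$$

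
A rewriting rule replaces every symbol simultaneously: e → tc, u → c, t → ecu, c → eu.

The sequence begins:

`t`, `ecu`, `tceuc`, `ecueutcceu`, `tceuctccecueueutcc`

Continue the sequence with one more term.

Replace each of the 18 characters of tceuctccecueueutcc in place — ecu eu tc c eu ecu eu eu tc eu c tc c tc c ecu eu eu — and concatenate.

ecueutcceuecueueutceuctcctccecueueu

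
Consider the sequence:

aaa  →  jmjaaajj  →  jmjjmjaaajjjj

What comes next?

s(k+1) = jmj·s(k)·jj, so each term gains jmj as a prefix and jj as a suffix.
One more step from jmjjmjaaajjjj gives the answer.

jmjjmjjmjaaajjjjjj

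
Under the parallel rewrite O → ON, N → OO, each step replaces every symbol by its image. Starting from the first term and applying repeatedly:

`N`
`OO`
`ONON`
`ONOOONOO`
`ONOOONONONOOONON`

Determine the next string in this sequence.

Rewriting the 16 symbols of ONOOONONONOOONON one by one yields ON OO ON ON ON OO ON OO ON OO ON ON ON OO ON OO; concatenated:

ONOOONONONOOONOOONOOONONONOOONOO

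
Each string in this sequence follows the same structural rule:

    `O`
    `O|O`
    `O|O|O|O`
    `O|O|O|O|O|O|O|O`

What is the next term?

s(k+1) = s(k)·|·s(k) — each term doubles the last with '|' between the halves.
One more doubling of O|O|O|O|O|O|O|O gives the answer.

O|O|O|O|O|O|O|O|O|O|O|O|O|O|O|O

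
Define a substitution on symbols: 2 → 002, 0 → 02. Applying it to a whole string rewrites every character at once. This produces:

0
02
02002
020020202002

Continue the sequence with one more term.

02002020200202002020020202002

Rewriting each symbol of 020020202002: 0→02, 2→002, 0→02, 0→02, 2→002, 0→02, 2→002, 0→02, 2→002, 0→02, 0→02, 2→002, which concatenates to 02 002 02 02 002 02 002 02 002 02 02 002.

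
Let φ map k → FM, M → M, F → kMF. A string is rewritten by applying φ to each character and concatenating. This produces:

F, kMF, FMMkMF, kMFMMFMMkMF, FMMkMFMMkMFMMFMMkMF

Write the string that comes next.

φ(FMMkMFMMkMFMMFMMkMF) expands symbol-by-symbol to kMF M M FM M kMF M M FM M kMF M M kMF M M FM M kMF; joining the 19 pieces gives the next term.

kMFMMFMMkMFMMFMMkMFMMkMFMMFMMkMF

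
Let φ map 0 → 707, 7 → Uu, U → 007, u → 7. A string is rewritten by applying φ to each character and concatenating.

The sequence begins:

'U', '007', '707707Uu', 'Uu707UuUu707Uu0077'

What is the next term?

0077Uu707Uu00770077Uu707Uu0077707707UuUu

Applying the rule to each of the 18 symbols of Uu707UuUu707Uu0077 gives the pieces 007 7 Uu 707 Uu 007 7 007 7 Uu 707 Uu 007 7 707 707 Uu Uu, which concatenate to the answer.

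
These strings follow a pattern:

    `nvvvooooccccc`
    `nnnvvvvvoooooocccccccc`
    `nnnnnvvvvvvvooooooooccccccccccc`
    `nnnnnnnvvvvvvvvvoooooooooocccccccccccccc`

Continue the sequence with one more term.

nnnnnnnnnvvvvvvvvvvvooooooooooooccccccccccccccccc

Term n consists of 2n-1 n's, followed by 2n+1 v's, followed by 2n+2 o's, followed by 3n+2 c's (n = 1, 2, …).
At n = 5 the blocks have lengths 9, 11, 12, 17.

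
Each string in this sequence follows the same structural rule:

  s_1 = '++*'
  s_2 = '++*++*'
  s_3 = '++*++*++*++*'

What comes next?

++*++*++*++*++*++*++*++*

Every step duplicates the string.
So the next term is two copies of ++*++*++*++*.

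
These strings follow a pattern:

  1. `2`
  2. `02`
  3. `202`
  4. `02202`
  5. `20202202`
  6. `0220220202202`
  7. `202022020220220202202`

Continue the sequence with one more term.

Each term (from the third on) is the two preceding terms concatenated in order: term 3 = 2·02 = 202.
Continuing: 0220220202202 · 202022020220220202202 gives term 8.

0220220202202202022020220220202202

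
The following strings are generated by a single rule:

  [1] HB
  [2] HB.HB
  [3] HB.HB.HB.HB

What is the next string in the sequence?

HB.HB.HB.HB.HB.HB.HB.HB

s(k+1) = s(k)·.·s(k) — each term doubles the last with '.' between the halves.
So the next term is two copies of HB.HB.HB.HB with '.' between the halves.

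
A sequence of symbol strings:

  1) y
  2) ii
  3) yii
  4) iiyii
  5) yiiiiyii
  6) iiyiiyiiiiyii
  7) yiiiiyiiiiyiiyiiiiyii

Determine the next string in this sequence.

iiyiiyiiiiyiiyiiiiyiiiiyiiyiiiiyii

Each term (from the third on) is the two preceding terms concatenated in order: term 3 = y·ii = yii.
Continuing: iiyiiyiiiiyii · yiiiiyiiiiyiiyiiiiyii gives term 8.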